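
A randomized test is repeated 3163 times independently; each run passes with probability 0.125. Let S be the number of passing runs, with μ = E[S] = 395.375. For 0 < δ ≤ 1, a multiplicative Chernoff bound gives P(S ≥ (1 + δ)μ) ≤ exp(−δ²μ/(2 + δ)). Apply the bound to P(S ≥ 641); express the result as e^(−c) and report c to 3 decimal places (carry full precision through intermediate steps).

Write 641 = (1 + δ)μ, so δ = 641/395.375 − 1 = 0.6212457…
Then the exponent is δ²μ/(2 + δ) = (641 − μ)² / (μ·(2 + δ)) = 58.214103.

58.214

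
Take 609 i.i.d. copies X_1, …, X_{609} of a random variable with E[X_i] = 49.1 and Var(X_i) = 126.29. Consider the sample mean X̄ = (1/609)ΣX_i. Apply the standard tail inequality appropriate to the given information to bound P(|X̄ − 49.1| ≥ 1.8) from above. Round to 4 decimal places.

With mean and variance of each term known, Chebyshev's inequality bounds the deviation of the sum (or sample mean).
Var(X̄) = Var(X_i)/n = 126.29/609 = 0.20737.
Chebyshev: P(|X̄ − 49.1| ≥ 1.8) ≤ Var(X̄)/(1.8)² = 126.29/(609·1.8²) = 0.0640.

0.0640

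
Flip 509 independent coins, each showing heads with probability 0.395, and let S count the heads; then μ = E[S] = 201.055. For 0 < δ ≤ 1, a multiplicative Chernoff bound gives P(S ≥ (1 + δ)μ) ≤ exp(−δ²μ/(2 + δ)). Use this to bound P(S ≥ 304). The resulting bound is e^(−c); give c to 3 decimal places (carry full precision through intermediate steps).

Write 304 = (1 + δ)μ, so δ = 304/201.055 − 1 = 0.5120241…
Then the exponent is δ²μ/(2 + δ) = (304 − μ)² / (μ·(2 + δ)) = 20.983206.

20.983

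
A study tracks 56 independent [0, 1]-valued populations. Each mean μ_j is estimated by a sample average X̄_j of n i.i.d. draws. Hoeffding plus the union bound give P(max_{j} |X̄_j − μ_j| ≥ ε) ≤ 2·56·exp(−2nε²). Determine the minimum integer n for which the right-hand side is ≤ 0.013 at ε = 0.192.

123

Need 2·56·exp(−2nε²) ≤ 0.013, i.e. exp(−2nε²) ≤ 0.013/112.
So 2nε² ≥ ln(112/0.013) = 9.061305.
Hence n ≥ 9.061305/(2·0.192²) = 122.902.
The smallest integer n is 123.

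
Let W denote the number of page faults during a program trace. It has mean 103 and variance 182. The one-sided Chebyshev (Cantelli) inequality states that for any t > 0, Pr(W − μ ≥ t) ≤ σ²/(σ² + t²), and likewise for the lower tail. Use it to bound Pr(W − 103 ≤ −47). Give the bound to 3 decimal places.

0.076

Here σ² = 182 and t = 47, so σ² + t² = 2391.
Cantelli's bound: 182/2391 = 0.0761.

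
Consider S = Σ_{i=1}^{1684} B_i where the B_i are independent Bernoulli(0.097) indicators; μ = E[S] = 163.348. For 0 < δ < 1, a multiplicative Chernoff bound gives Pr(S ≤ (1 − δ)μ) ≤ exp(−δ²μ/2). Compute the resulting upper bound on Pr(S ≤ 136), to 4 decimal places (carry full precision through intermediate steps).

0.1013

Write 136 = (1 − δ)μ, so δ = 1 − 136/163.348 = 0.1674217…
Then the exponent is δ²μ/2 = (μ − 136)²/(2μ) = 2.289324.
Bound = exp(−2.289324) = 0.10133.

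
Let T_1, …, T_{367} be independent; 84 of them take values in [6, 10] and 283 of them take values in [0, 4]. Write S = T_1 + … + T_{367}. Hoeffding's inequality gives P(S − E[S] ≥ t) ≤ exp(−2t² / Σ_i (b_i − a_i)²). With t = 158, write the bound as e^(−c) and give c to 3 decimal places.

Σ(b_i − a_i)² = 84·4² + 283·4² = 5872.
c = 2t² / 5872 = 2·158² / 5872 = 8.5027.

8.503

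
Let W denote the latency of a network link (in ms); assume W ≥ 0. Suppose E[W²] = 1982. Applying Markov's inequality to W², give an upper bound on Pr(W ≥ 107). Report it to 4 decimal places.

Since W ≥ 0, the event {W ≥ 107} is the same as {W² ≥ 11449}.
Markov's inequality applied to W² gives Pr(W² ≥ 11449) ≤ E[W²]/11449 = 1982/11449 = 0.1731.

0.1731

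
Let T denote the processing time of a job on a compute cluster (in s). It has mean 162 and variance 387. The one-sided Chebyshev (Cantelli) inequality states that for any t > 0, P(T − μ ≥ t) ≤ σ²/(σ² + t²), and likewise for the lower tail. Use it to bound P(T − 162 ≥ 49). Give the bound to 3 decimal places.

0.139

Here σ² = 387 and t = 49, so σ² + t² = 2788.
Cantelli's bound: 387/2788 = 0.1388.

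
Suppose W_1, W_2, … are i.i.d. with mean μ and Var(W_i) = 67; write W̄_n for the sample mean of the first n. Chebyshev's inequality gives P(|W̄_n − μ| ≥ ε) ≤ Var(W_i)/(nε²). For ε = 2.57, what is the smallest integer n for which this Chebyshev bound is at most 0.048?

212

Require 67/(n·2.57²) ≤ 0.048, i.e. n ≥ 67/(0.048·2.57²) = 211.333.
The smallest integer n is 212.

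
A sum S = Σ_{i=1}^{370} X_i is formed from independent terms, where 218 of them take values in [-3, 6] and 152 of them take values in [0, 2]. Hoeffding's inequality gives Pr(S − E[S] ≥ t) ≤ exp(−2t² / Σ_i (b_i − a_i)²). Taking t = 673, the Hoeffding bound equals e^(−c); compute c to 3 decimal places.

Σ(b_i − a_i)² = 218·9² + 152·2² = 18266.
c = 2t² / 18266 = 2·673² / 18266 = 49.5926.

49.593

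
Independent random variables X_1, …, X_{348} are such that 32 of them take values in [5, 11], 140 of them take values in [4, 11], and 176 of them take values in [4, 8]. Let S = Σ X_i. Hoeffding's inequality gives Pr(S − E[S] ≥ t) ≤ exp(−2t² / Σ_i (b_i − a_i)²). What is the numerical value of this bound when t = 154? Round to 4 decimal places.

Σ(b_i − a_i)² = 32·6² + 140·7² + 176·4² = 10828.
Exponent = 2·154² / 10828 = 4.38050.
Bound = exp(−4.38050) = 0.01252.

0.0125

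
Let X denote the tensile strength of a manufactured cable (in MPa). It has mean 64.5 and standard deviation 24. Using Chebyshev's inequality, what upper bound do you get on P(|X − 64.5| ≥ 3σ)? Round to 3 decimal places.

Chebyshev: P(|X − μ| ≥ t) ≤ Var(X)/t².
Var(X) = σ² = 24² = 576.
t = 3·24 = 72.
Bound = 576 / 5184 = 0.1111.

0.111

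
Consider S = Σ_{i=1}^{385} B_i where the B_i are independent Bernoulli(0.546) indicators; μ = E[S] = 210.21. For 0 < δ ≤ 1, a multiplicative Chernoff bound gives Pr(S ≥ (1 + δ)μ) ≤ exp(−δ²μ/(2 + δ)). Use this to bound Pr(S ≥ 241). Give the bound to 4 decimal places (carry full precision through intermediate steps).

Write 241 = (1 + δ)μ, so δ = 241/210.21 − 1 = 0.1464726…
Then the exponent is δ²μ/(2 + δ) = (241 − μ)² / (μ·(2 + δ)) = 2.101071.
Bound = exp(−2.101071) = 0.12233.

0.1223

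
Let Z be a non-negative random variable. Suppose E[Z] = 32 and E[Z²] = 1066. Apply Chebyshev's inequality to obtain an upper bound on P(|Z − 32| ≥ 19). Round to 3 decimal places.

Var(Z) = E[Z²] − (E[Z])² = 1066 − 1024 = 42.
Chebyshev's inequality: P(|Z − μ| ≥ t) ≤ Var(Z)/t² = 42/361 = 0.1163.

0.116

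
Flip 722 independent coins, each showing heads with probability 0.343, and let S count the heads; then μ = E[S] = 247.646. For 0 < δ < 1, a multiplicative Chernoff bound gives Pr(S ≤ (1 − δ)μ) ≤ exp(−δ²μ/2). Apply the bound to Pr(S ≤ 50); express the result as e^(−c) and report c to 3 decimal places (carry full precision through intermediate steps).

78.871

Write 50 = (1 − δ)μ, so δ = 1 − 50/247.646 = 0.7980989…
Then the exponent is δ²μ/2 = (μ − 50)²/(2μ) = 78.870528.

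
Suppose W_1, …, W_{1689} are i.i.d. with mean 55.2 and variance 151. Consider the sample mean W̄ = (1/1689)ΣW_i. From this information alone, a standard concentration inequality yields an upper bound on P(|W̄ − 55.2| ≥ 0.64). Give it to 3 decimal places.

0.218

With mean and variance of each term known, Chebyshev's inequality bounds the deviation of the sum (or sample mean).
Var(W̄) = Var(W_i)/n = 151/1689 = 0.089402.
Chebyshev: P(|W̄ − 55.2| ≥ 0.64) ≤ Var(W̄)/(0.64)² = 151/(1689·0.64²) = 0.2183.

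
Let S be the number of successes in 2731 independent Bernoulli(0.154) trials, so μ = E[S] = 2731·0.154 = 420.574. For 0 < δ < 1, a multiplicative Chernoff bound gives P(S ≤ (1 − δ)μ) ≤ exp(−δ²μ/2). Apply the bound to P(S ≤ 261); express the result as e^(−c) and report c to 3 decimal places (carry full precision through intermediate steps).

30.273

Write 261 = (1 − δ)μ, so δ = 1 − 261/420.574 = 0.3794196…
Then the exponent is δ²μ/2 = (μ − 261)²/(2μ) = 30.272748.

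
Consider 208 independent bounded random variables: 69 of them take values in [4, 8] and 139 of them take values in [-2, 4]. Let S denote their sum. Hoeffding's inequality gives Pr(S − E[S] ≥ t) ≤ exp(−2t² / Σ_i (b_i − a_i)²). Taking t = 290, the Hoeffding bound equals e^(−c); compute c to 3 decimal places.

Σ(b_i − a_i)² = 69·4² + 139·6² = 6108.
c = 2t² / 6108 = 2·290² / 6108 = 27.5377.

27.538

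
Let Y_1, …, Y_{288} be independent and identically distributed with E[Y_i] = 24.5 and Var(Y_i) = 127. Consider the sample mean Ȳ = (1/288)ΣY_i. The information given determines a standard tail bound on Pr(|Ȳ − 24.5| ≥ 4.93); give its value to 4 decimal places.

0.0181

With mean and variance of each term known, Chebyshev's inequality bounds the deviation of the sum (or sample mean).
Var(Ȳ) = Var(Y_i)/n = 127/288 = 0.44097.
Chebyshev: Pr(|Ȳ − 24.5| ≥ 4.93) ≤ Var(Ȳ)/(4.93)² = 127/(288·4.93²) = 0.0181.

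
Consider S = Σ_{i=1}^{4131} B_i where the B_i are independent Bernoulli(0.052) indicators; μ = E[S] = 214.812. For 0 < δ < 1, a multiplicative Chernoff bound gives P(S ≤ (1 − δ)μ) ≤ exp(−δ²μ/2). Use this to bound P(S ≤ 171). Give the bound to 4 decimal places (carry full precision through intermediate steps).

Write 171 = (1 − δ)μ, so δ = 1 − 171/214.812 = 0.2039551…
Then the exponent is δ²μ/2 = (μ − 171)²/(2μ) = 4.467840.
Bound = exp(−4.467840) = 0.01147.

0.0115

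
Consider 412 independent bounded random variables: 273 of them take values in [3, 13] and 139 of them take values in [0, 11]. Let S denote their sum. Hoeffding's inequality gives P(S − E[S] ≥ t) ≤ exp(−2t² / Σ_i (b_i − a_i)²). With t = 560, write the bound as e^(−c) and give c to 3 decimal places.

Σ(b_i − a_i)² = 273·10² + 139·11² = 44119.
c = 2t² / 44119 = 2·560² / 44119 = 14.2161.

14.216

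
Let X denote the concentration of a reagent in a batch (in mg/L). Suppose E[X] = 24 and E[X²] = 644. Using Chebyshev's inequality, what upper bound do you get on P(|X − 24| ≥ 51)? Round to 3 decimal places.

0.026

Var(X) = E[X²] − (E[X])² = 644 − 576 = 68.
Chebyshev's inequality: P(|X − μ| ≥ t) ≤ Var(X)/t² = 68/2601 = 0.0261.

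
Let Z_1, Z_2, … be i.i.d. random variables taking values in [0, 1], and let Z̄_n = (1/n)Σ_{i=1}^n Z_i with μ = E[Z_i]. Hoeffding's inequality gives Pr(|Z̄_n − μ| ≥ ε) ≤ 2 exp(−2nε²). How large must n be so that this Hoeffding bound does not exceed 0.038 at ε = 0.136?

Require 2·exp(−2nε²) ≤ 0.038, i.e. 2nε² ≥ ln(2/0.038) = 3.963316.
So n ≥ 3.963316 / (2·0.136²) = 107.140.
The smallest integer n is 108.

108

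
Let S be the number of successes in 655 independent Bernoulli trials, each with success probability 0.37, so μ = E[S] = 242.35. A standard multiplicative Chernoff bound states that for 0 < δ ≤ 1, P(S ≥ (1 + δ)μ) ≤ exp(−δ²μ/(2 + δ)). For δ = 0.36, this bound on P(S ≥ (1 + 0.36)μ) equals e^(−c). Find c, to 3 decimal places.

c = δ²μ/(2 + δ) = 0.36²·242.35/(2 + 0.36) = 13.3087.

13.309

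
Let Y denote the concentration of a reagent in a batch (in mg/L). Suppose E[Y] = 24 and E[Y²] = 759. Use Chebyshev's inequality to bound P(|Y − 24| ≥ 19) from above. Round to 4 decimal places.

Var(Y) = E[Y²] − (E[Y])² = 759 − 576 = 183.
Chebyshev's inequality: P(|Y − μ| ≥ t) ≤ Var(Y)/t² = 183/361 = 0.5069.

0.5069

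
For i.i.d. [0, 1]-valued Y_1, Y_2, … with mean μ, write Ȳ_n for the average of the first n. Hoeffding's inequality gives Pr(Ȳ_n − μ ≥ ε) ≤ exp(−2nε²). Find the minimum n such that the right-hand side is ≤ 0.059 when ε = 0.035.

Require exp(−2nε²) ≤ 0.059, i.e. 2nε² ≥ ln(1/0.059) = 2.830218.
So n ≥ 2.830218 / (2·0.035²) = 1155.191.
The smallest integer n is 1156.

1156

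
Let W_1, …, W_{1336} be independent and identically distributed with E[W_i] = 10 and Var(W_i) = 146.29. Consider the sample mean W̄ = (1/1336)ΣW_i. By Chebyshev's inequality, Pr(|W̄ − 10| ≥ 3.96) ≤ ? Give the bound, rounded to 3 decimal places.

0.007

Var(W̄) = Var(W_i)/n = 146.29/1336 = 0.1095.
Chebyshev: Pr(|W̄ − 10| ≥ 3.96) ≤ Var(W̄)/(3.96)² = 146.29/(1336·3.96²) = 0.0070.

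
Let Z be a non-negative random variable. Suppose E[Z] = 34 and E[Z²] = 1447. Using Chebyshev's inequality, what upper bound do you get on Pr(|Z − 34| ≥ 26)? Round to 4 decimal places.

Var(Z) = E[Z²] − (E[Z])² = 1447 − 1156 = 291.
Chebyshev's inequality: Pr(|Z − μ| ≥ t) ≤ Var(Z)/t² = 291/676 = 0.4305.

0.4305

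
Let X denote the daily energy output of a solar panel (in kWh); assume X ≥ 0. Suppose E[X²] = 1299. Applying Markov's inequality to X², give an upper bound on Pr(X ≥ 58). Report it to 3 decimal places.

0.386

Since X ≥ 0, the event {X ≥ 58} is the same as {X² ≥ 3364}.
Markov's inequality applied to X² gives Pr(X² ≥ 3364) ≤ E[X²]/3364 = 1299/3364 = 0.3861.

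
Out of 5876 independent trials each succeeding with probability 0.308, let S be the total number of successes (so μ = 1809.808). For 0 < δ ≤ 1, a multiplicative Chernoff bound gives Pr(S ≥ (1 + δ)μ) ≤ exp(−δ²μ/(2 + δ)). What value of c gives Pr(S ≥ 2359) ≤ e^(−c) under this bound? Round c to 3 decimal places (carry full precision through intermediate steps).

Write 2359 = (1 + δ)μ, so δ = 2359/1809.808 − 1 = 0.3034532…
Then the exponent is δ²μ/(2 + δ) = (2359 − μ)² / (μ·(2 + δ)) = 72.349663.

72.350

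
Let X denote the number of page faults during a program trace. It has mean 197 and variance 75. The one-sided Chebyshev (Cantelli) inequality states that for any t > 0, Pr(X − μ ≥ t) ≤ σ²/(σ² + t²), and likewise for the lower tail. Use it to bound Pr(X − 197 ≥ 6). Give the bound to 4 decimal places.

Here σ² = 75 and t = 6, so σ² + t² = 111.
Cantelli's bound: 75/111 = 0.6757.

0.6757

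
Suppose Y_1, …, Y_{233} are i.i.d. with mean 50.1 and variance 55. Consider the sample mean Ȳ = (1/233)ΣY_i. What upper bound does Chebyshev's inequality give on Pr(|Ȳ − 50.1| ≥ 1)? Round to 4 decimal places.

Var(Ȳ) = Var(Y_i)/n = 55/233 = 0.23605.
Chebyshev: Pr(|Ȳ − 50.1| ≥ 1) ≤ Var(Ȳ)/(1)² = 55/(233·1²) = 0.2361.

0.2361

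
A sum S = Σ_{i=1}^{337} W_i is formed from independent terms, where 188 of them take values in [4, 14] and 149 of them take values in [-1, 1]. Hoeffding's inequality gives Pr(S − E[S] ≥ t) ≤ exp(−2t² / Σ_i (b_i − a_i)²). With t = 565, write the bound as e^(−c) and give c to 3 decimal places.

Σ(b_i − a_i)² = 188·10² + 149·2² = 19396.
c = 2t² / 19396 = 2·565² / 19396 = 32.9166.

32.917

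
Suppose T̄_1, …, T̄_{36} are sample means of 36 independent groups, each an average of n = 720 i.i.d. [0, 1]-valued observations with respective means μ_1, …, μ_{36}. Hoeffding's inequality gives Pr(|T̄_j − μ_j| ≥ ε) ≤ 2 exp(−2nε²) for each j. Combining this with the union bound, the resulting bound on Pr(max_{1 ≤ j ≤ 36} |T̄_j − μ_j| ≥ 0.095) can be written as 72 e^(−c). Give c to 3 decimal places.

Union bound over the 36 events: Pr(max_{1 ≤ j ≤ 36} |T̄_j − μ_j| ≥ 0.095) ≤ 36·2·exp(−2nε²) = 72 exp(−2·720·0.095²).
So c = 2·720·0.095² = 12.9960.

12.996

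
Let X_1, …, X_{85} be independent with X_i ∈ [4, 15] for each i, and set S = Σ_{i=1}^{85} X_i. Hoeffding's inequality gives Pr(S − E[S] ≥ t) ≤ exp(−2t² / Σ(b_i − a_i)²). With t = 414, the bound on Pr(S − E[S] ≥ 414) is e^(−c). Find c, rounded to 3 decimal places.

Σ(b_i − a_i)² = 85·(11)² = 10285.
c = 2t²/10285 = 2·414²/10285 = 33.3293.

33.329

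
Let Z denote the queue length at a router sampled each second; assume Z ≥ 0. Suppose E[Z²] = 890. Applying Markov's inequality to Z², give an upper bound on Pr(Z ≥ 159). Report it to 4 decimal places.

Since Z ≥ 0, the event {Z ≥ 159} is the same as {Z² ≥ 25281}.
Markov's inequality applied to Z² gives Pr(Z² ≥ 25281) ≤ E[Z²]/25281 = 890/25281 = 0.0352.

0.0352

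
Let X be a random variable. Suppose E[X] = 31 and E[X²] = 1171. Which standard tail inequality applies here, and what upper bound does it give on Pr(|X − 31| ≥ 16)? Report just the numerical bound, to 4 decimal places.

0.8203

The first two moments determine the variance, so Chebyshev's inequality is the sharpest standard bound available.
Var(X) = E[X²] − (E[X])² = 1171 − 961 = 210.
Chebyshev's inequality: Pr(|X − μ| ≥ t) ≤ Var(X)/t² = 210/256 = 0.8203.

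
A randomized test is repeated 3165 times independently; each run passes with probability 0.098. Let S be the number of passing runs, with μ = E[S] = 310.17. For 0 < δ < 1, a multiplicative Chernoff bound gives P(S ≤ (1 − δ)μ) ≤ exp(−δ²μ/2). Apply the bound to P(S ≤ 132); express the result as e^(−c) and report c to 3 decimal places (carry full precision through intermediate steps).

Write 132 = (1 − δ)μ, so δ = 1 − 132/310.17 = 0.5744269…
Then the exponent is δ²μ/2 = (μ − 132)²/(2μ) = 51.172823.

51.173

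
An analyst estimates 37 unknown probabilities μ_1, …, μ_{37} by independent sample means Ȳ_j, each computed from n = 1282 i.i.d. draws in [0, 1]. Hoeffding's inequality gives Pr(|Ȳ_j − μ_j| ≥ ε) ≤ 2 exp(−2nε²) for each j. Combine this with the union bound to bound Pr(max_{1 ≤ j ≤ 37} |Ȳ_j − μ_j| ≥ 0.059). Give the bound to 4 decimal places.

0.0098

Per-experiment Hoeffding bound: 2·exp(−2·1282·0.059²) = 2·exp(−8.92528) = 0.00026597.
Union bound over 37 events: 37·0.00026597 = 0.00984.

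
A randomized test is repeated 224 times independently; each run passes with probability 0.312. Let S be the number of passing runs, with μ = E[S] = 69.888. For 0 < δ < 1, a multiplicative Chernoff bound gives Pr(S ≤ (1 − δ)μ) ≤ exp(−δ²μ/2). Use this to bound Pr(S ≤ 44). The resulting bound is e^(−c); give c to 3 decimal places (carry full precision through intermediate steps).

Write 44 = (1 − δ)μ, so δ = 1 − 44/69.888 = 0.3704212…
Then the exponent is δ²μ/2 = (μ − 44)²/(2μ) = 4.794733.

4.795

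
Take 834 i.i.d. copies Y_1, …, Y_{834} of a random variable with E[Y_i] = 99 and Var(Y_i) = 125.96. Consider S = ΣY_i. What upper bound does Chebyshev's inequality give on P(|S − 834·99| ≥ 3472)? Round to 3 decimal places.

0.009

Var(S) = n·Var(Y_i) = 834·125.96 = 105050.64.
Chebyshev: P(|S − 834·99| ≥ 3472) ≤ Var(S)/3472² = 105050.64/12054784 = 0.0087.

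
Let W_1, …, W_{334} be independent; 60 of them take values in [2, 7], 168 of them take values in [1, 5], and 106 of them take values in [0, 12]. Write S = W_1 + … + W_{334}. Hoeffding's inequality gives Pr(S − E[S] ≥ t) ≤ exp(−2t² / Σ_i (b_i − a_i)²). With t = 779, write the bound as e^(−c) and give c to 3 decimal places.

Σ(b_i − a_i)² = 60·5² + 168·4² + 106·12² = 19452.
c = 2t² / 19452 = 2·779² / 19452 = 62.3937.

62.394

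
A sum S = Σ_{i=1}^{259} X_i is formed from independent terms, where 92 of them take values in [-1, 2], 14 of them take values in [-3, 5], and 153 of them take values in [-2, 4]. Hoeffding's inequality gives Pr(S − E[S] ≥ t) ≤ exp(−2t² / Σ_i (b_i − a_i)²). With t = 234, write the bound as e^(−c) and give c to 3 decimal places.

Σ(b_i − a_i)² = 92·3² + 14·8² + 153·6² = 7232.
c = 2t² / 7232 = 2·234² / 7232 = 15.1427.

15.143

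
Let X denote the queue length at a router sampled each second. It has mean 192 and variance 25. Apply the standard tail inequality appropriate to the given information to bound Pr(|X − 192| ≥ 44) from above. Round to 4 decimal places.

0.0129

Mean and variance are known, so Chebyshev's inequality applies.
Chebyshev: Pr(|X − μ| ≥ t) ≤ Var(X)/t².
Bound = 25 / 1936 = 0.0129.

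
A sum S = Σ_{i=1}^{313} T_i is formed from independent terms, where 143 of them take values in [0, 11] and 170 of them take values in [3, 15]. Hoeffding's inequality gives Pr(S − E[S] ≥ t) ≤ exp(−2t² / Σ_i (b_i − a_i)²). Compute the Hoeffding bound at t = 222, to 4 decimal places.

0.0945

Σ(b_i − a_i)² = 143·11² + 170·12² = 41783.
Exponent = 2·222² / 41783 = 2.35905.
Bound = exp(−2.35905) = 0.09451.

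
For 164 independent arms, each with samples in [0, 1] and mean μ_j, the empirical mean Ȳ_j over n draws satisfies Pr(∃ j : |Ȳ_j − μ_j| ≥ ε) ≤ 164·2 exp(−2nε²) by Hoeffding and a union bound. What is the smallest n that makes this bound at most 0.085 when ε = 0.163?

156

Need 2·164·exp(−2nε²) ≤ 0.085, i.e. exp(−2nε²) ≤ 0.085/328.
So 2nε² ≥ ln(328/0.085) = 8.258118.
Hence n ≥ 8.258118/(2·0.163²) = 155.409.
The smallest integer n is 156.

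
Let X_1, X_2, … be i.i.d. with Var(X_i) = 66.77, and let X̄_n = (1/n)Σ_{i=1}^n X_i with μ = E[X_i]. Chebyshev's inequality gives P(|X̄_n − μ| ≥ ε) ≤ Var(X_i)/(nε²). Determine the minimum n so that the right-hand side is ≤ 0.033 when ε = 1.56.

Require 66.77/(n·1.56²) ≤ 0.033, i.e. n ≥ 66.77/(0.033·1.56²) = 831.416.
The smallest integer n is 832.

832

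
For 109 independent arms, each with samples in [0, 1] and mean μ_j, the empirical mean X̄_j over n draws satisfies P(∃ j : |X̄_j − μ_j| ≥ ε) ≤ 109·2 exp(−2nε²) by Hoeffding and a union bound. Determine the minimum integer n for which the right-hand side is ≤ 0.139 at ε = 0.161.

142

Need 2·109·exp(−2nε²) ≤ 0.139, i.e. exp(−2nε²) ≤ 0.139/218.
So 2nε² ≥ ln(218/0.139) = 7.357776.
Hence n ≥ 7.357776/(2·0.161²) = 141.927.
The smallest integer n is 142.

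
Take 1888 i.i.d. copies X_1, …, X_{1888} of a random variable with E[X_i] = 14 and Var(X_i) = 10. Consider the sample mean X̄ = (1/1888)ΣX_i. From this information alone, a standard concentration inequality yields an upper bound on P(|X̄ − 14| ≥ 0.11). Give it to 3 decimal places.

With mean and variance of each term known, Chebyshev's inequality bounds the deviation of the sum (or sample mean).
Var(X̄) = Var(X_i)/n = 10/1888 = 0.0052966.
Chebyshev: P(|X̄ − 14| ≥ 0.11) ≤ Var(X̄)/(0.11)² = 10/(1888·0.11²) = 0.4377.

0.438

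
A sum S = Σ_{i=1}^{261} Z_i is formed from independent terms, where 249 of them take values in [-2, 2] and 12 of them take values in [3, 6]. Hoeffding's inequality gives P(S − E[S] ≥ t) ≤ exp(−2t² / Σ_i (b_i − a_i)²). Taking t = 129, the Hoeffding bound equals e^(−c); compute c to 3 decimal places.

8.133

Σ(b_i − a_i)² = 249·4² + 12·3² = 4092.
c = 2t² / 4092 = 2·129² / 4092 = 8.1334.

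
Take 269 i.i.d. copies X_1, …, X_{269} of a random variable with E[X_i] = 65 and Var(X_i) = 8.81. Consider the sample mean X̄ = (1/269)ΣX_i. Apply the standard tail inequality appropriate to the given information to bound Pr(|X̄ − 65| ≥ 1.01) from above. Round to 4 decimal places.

0.0321

With mean and variance of each term known, Chebyshev's inequality bounds the deviation of the sum (or sample mean).
Var(X̄) = Var(X_i)/n = 8.81/269 = 0.032751.
Chebyshev: Pr(|X̄ − 65| ≥ 1.01) ≤ Var(X̄)/(1.01)² = 8.81/(269·1.01²) = 0.0321.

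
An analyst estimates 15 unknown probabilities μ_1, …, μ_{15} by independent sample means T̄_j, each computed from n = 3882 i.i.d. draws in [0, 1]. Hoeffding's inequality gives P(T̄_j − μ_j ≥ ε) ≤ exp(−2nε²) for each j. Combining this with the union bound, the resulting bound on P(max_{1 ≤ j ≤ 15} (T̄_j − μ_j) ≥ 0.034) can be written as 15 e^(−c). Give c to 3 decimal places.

8.975

Union bound over the 15 events: P(max_{1 ≤ j ≤ 15} (T̄_j − μ_j) ≥ 0.034) ≤ 15·exp(−2nε²) = 15 exp(−2·3882·0.034²).
So c = 2·3882·0.034² = 8.9752.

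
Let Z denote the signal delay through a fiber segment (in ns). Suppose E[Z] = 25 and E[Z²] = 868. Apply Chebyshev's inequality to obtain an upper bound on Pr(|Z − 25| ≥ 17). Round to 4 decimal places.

0.8408

Var(Z) = E[Z²] − (E[Z])² = 868 − 625 = 243.
Chebyshev's inequality: Pr(|Z − μ| ≥ t) ≤ Var(Z)/t² = 243/289 = 0.8408.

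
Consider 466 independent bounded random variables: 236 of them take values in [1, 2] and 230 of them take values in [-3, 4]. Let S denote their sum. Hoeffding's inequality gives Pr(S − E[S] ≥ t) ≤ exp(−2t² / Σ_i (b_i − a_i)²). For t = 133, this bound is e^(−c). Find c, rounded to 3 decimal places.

Σ(b_i − a_i)² = 236·1² + 230·7² = 11506.
c = 2t² / 11506 = 2·133² / 11506 = 3.0747.

3.075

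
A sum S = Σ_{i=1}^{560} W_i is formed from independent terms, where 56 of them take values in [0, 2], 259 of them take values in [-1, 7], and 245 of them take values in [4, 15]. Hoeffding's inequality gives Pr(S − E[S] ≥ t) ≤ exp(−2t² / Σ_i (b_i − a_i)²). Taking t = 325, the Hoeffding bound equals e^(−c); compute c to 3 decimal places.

Σ(b_i − a_i)² = 56·2² + 259·8² + 245·11² = 46445.
c = 2t² / 46445 = 2·325² / 46445 = 4.5484.

4.548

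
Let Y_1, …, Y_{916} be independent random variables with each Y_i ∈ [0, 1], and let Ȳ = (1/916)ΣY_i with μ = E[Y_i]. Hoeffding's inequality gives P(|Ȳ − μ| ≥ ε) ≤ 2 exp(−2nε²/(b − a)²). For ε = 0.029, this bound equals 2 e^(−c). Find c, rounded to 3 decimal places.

c = 2nε²/(b − a)² = 2·916·0.029² / 1² = 1.5407.

1.541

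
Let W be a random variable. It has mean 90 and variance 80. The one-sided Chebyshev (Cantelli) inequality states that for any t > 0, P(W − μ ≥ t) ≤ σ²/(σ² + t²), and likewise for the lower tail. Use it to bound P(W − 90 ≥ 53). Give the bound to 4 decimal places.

0.0277

Here σ² = 80 and t = 53, so σ² + t² = 2889.
Cantelli's bound: 80/2889 = 0.0277.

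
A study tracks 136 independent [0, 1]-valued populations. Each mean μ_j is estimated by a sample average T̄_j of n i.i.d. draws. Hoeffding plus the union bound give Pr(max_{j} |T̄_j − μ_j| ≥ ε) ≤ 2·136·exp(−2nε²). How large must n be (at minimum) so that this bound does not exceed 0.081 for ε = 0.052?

1502

Need 2·136·exp(−2nε²) ≤ 0.081, i.e. exp(−2nε²) ≤ 0.081/272.
So 2nε² ≥ ln(272/0.081) = 8.119108.
Hence n ≥ 8.119108/(2·0.052²) = 1501.314.
The smallest integer n is 1502.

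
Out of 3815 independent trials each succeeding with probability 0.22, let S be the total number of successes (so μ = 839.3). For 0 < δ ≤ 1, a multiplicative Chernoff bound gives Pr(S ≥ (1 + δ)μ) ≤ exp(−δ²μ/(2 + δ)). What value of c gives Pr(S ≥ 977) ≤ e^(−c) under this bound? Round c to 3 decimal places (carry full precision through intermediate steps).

10.440

Write 977 = (1 + δ)μ, so δ = 977/839.3 − 1 = 0.1640653…
Then the exponent is δ²μ/(2 + δ) = (977 − μ)² / (μ·(2 + δ)) = 10.439514.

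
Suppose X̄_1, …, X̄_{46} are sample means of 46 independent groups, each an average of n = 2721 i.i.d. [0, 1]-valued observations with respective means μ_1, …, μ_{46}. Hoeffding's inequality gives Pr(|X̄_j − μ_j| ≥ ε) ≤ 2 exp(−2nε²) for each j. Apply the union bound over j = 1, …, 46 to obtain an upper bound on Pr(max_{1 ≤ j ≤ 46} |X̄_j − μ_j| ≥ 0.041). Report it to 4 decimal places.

0.0098

Per-experiment Hoeffding bound: 2·exp(−2·2721·0.041²) = 2·exp(−9.14800) = 0.00021286.
Union bound over 46 events: 46·0.00021286 = 0.00979.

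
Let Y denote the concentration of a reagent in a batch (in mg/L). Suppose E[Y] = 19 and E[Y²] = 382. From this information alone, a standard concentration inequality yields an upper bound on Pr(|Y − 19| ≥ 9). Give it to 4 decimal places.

0.2593

The first two moments determine the variance, so Chebyshev's inequality is the sharpest standard bound available.
Var(Y) = E[Y²] − (E[Y])² = 382 − 361 = 21.
Chebyshev's inequality: Pr(|Y − μ| ≥ t) ≤ Var(Y)/t² = 21/81 = 0.2593.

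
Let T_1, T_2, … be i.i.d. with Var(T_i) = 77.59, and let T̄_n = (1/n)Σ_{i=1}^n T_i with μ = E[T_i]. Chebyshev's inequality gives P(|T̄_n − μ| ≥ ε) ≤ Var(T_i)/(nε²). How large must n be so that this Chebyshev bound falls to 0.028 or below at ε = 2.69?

383

Require 77.59/(n·2.69²) ≤ 0.028, i.e. n ≥ 77.59/(0.028·2.69²) = 382.951.
The smallest integer n is 383.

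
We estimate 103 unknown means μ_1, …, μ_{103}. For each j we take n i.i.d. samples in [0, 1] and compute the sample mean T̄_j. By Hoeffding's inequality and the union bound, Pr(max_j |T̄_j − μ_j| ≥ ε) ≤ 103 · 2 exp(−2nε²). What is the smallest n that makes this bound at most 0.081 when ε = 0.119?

277

Need 2·103·exp(−2nε²) ≤ 0.081, i.e. exp(−2nε²) ≤ 0.081/206.
So 2nε² ≥ ln(206/0.081) = 7.841182.
Hence n ≥ 7.841182/(2·0.119²) = 276.858.
The smallest integer n is 277.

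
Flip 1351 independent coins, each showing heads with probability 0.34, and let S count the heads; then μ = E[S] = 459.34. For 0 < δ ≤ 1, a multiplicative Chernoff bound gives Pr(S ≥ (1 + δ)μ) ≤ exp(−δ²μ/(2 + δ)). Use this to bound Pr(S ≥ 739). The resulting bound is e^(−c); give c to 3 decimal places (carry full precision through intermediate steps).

65.265

Write 739 = (1 + δ)μ, so δ = 739/459.34 − 1 = 0.6088301…
Then the exponent is δ²μ/(2 + δ) = (739 − μ)² / (μ·(2 + δ)) = 65.265046.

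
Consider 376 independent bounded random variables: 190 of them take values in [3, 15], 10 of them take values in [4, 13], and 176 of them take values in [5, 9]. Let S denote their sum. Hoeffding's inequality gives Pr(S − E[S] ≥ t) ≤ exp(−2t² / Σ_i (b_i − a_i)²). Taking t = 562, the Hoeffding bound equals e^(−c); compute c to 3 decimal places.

20.386

Σ(b_i − a_i)² = 190·12² + 10·9² + 176·4² = 30986.
c = 2t² / 30986 = 2·562² / 30986 = 20.3862.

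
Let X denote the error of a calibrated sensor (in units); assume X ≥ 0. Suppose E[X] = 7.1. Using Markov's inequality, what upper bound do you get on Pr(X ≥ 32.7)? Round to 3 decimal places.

Markov's inequality: for a non-negative random variable, Pr(X ≥ a) ≤ E[X]/a.
Here E[X] = 7.1 and a = 32.7, so the bound is 7.1/32.7 = 0.2171.

0.217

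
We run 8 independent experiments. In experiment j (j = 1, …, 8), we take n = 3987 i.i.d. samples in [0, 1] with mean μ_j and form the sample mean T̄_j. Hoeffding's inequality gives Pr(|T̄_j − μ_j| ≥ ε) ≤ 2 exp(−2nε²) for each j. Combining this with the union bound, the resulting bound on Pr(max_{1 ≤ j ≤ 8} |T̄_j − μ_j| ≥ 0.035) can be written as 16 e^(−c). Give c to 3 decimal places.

9.768

Union bound over the 8 events: Pr(max_{1 ≤ j ≤ 8} |T̄_j − μ_j| ≥ 0.035) ≤ 8·2·exp(−2nε²) = 16 exp(−2·3987·0.035²).
So c = 2·3987·0.035² = 9.7682.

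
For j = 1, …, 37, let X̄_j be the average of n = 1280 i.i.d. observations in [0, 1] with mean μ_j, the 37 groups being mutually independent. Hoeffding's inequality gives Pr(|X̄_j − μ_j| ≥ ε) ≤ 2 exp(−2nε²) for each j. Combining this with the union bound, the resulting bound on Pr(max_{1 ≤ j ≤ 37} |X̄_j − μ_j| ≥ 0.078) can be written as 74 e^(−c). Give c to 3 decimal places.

Union bound over the 37 events: Pr(max_{1 ≤ j ≤ 37} |X̄_j − μ_j| ≥ 0.078) ≤ 37·2·exp(−2nε²) = 74 exp(−2·1280·0.078²).
So c = 2·1280·0.078² = 15.5750.

15.575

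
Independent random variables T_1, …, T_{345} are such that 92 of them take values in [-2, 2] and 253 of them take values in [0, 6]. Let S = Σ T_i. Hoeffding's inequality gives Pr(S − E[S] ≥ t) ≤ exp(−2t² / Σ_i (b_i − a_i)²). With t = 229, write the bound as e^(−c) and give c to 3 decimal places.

Σ(b_i − a_i)² = 92·4² + 253·6² = 10580.
c = 2t² / 10580 = 2·229² / 10580 = 9.9132.

9.913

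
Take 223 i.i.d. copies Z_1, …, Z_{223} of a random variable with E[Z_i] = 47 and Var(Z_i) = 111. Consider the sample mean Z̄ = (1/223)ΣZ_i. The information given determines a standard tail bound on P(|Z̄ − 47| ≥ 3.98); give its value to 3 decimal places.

With mean and variance of each term known, Chebyshev's inequality bounds the deviation of the sum (or sample mean).
Var(Z̄) = Var(Z_i)/n = 111/223 = 0.49776.
Chebyshev: P(|Z̄ − 47| ≥ 3.98) ≤ Var(Z̄)/(3.98)² = 111/(223·3.98²) = 0.0314.

0.031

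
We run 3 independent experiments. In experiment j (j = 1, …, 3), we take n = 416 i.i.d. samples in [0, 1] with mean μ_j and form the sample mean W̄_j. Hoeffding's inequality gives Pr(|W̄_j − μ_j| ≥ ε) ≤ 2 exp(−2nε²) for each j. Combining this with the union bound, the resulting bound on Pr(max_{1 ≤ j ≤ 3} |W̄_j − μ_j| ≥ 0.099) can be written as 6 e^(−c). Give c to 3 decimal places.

8.154

Union bound over the 3 events: Pr(max_{1 ≤ j ≤ 3} |W̄_j − μ_j| ≥ 0.099) ≤ 3·2·exp(−2nε²) = 6 exp(−2·416·0.099²).
So c = 2·416·0.099² = 8.1544.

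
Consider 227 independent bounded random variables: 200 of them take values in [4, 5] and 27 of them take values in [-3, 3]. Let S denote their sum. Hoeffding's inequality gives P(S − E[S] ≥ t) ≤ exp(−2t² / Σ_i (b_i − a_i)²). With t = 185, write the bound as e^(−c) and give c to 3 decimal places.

58.404

Σ(b_i − a_i)² = 200·1² + 27·6² = 1172.
c = 2t² / 1172 = 2·185² / 1172 = 58.4044.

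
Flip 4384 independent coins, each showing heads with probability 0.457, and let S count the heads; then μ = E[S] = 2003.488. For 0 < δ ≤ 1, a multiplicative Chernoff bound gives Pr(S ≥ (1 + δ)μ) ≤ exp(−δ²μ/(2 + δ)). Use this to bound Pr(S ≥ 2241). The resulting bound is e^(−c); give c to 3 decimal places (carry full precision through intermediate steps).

13.291

Write 2241 = (1 + δ)μ, so δ = 2241/2003.488 − 1 = 0.1185493…
Then the exponent is δ²μ/(2 + δ) = (2241 − μ)² / (μ·(2 + δ)) = 13.290637.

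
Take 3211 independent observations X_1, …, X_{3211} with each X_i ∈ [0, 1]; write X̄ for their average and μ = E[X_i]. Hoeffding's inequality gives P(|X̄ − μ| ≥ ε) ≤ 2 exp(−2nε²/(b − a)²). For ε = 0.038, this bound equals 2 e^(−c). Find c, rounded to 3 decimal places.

9.273

c = 2nε²/(b − a)² = 2·3211·0.038² / 1² = 9.2734.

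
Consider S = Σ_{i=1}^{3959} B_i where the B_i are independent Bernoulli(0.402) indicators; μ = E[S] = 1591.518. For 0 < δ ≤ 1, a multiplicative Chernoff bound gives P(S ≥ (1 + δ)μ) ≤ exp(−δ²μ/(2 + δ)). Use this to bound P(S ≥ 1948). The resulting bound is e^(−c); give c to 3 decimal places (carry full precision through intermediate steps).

Write 1948 = (1 + δ)μ, so δ = 1948/1591.518 − 1 = 0.2239887…
Then the exponent is δ²μ/(2 + δ) = (1948 − μ)² / (μ·(2 + δ)) = 35.903029.

35.903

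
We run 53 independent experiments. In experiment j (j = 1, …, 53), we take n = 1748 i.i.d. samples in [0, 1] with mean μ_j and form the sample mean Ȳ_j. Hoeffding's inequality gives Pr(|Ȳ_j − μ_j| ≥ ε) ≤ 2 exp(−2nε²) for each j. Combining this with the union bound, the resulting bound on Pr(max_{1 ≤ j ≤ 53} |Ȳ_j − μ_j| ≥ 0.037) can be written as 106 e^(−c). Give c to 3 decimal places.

Union bound over the 53 events: Pr(max_{1 ≤ j ≤ 53} |Ȳ_j − μ_j| ≥ 0.037) ≤ 53·2·exp(−2nε²) = 106 exp(−2·1748·0.037²).
So c = 2·1748·0.037² = 4.7860.

4.786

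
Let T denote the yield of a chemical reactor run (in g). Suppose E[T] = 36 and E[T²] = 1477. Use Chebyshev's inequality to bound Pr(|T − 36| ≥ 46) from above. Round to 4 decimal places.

Var(T) = E[T²] − (E[T])² = 1477 − 1296 = 181.
Chebyshev's inequality: Pr(|T − μ| ≥ t) ≤ Var(T)/t² = 181/2116 = 0.0855.

0.0855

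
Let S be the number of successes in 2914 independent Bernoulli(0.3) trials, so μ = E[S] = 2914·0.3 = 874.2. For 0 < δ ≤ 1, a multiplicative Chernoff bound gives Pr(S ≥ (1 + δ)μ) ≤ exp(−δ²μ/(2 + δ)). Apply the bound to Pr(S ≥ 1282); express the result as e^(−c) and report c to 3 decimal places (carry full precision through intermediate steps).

Write 1282 = (1 + δ)μ, so δ = 1282/874.2 − 1 = 0.4664836…
Then the exponent is δ²μ/(2 + δ) = (1282 − μ)² / (μ·(2 + δ)) = 77.126816.

77.127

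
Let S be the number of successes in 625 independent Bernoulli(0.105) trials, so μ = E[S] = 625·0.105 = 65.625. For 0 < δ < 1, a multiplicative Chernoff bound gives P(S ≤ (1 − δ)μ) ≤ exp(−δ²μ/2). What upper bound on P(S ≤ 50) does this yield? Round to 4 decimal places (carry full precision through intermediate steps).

Write 50 = (1 − δ)μ, so δ = 1 − 50/65.625 = 0.2380952…
Then the exponent is δ²μ/2 = (μ − 50)²/(2μ) = 1.860119.
Bound = exp(−1.860119) = 0.15565.

0.1557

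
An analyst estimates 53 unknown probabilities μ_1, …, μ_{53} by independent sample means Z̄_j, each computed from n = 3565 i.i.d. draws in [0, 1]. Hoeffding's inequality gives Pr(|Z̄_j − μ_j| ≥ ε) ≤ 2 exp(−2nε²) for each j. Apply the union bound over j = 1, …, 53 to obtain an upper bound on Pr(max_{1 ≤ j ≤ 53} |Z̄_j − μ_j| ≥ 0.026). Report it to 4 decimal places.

Per-experiment Hoeffding bound: 2·exp(−2·3565·0.026²) = 2·exp(−4.81988) = 0.016136.
Union bound over 53 events: 53·0.016136 = 0.85518.

0.8552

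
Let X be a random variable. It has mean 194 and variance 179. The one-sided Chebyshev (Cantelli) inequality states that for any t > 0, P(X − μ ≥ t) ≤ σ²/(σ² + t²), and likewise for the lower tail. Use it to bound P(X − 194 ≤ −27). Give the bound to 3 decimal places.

0.197

Here σ² = 179 and t = 27, so σ² + t² = 908.
Cantelli's bound: 179/908 = 0.1971.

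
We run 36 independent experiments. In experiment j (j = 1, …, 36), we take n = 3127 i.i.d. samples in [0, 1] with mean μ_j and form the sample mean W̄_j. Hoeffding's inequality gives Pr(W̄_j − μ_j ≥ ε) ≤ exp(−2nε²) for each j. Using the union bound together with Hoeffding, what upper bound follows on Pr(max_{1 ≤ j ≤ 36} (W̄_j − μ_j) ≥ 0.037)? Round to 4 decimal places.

0.0069

Per-experiment Hoeffding bound: exp(−2·3127·0.037²) = exp(−8.56173) = 0.00019129.
Union bound over 36 events: 36·0.00019129 = 0.00689.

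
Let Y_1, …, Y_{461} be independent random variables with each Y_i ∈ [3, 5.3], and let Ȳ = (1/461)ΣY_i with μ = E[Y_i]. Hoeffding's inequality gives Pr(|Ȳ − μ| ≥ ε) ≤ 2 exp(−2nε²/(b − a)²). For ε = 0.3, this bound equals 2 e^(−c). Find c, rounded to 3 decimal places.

c = 2nε²/(b − a)² = 2·461·0.3² / 2.3² = 15.6862.

15.686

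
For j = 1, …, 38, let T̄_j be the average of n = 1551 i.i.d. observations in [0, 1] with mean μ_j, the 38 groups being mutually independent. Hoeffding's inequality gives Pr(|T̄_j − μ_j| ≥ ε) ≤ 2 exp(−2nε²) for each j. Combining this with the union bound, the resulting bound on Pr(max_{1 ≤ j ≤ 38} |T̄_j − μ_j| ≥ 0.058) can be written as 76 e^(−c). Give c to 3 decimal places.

Union bound over the 38 events: Pr(max_{1 ≤ j ≤ 38} |T̄_j − μ_j| ≥ 0.058) ≤ 38·2·exp(−2nε²) = 76 exp(−2·1551·0.058²).
So c = 2·1551·0.058² = 10.4351.

10.435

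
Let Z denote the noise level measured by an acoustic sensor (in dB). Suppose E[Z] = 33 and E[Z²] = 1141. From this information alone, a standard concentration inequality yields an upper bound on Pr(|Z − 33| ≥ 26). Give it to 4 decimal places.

0.0769

The first two moments determine the variance, so Chebyshev's inequality is the sharpest standard bound available.
Var(Z) = E[Z²] − (E[Z])² = 1141 − 1089 = 52.
Chebyshev's inequality: Pr(|Z − μ| ≥ t) ≤ Var(Z)/t² = 52/676 = 0.0769.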